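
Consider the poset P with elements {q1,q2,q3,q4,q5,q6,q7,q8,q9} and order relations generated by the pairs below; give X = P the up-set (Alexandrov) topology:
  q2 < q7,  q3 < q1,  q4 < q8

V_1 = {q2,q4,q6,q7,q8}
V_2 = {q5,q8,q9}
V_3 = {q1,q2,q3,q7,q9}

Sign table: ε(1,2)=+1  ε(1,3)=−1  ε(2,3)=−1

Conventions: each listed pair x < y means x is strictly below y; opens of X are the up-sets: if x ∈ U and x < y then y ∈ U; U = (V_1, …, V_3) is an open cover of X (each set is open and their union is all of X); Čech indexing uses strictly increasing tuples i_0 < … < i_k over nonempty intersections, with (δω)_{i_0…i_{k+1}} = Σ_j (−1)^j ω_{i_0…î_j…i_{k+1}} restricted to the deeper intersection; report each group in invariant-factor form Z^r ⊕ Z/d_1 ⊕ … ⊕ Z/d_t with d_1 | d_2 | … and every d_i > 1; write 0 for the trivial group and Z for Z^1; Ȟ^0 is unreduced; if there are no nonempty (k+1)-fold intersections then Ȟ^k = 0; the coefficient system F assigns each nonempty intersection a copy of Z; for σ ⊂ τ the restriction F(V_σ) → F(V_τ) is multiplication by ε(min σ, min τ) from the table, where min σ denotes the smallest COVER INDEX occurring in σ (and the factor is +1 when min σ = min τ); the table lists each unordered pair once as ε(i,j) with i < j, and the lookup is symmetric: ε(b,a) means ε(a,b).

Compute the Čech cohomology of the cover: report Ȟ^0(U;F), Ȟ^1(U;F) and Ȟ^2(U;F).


Ȟ^0(U;F) ≅ Z; Ȟ^1(U;F) ≅ Z; Ȟ^2(U;F) ≅ 0

cover nerve:
  V12={q8} V13={q2,q7} V23={q9}
C dims 3,3; δ0: rk 2, SNF 1^2
Ȟ^0: (3−2)−0=1 ⇒ Z
Ȟ^1: (3−0)−2=1 ⇒ Z
Ȟ^2: (0−0)−0=0 ⇒ 0


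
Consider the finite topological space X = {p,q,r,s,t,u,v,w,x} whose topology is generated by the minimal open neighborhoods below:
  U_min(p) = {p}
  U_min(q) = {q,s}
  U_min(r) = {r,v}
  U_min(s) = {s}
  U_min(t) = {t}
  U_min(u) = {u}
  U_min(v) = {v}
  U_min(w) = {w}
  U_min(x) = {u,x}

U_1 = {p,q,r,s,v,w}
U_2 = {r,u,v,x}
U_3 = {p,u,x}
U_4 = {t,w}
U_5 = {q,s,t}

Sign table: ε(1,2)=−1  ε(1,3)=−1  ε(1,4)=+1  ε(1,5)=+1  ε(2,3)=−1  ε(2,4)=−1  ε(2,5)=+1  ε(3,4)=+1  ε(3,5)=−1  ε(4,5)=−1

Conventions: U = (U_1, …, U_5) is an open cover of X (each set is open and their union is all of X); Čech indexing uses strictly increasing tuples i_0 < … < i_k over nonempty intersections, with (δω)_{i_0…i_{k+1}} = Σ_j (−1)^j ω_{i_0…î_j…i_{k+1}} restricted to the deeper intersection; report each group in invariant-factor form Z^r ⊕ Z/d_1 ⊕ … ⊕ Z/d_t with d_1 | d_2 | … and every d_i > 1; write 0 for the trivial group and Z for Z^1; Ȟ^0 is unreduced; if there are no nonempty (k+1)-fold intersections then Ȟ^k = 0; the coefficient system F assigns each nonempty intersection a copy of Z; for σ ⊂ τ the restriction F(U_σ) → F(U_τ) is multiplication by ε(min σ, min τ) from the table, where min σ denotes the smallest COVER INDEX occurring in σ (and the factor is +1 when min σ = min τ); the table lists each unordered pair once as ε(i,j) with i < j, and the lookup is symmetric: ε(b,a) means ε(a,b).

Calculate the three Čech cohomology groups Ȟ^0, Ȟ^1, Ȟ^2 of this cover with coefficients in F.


Ȟ^0(U;F) ≅ 0, Ȟ^1(U;F) ≅ Z ⊕ Z/2, Ȟ^2(U;F) ≅ 0

nerve simplices:
  U12={r,v} U13={p} U14={w} U15={q,s} U23={u,x} U45={t}
C dims 5,6; δ0: rk 5, SNF 1^4·2
degree 0: 5−5−0 = 0 → Ȟ^0 ≅ 0
degree 1: 6−0−5 = 1 plus torsion [2] → Ȟ^1 ≅ Z ⊕ Z/2
degree 2: 0−0−0 = 0 → Ȟ^2 ≅ 0


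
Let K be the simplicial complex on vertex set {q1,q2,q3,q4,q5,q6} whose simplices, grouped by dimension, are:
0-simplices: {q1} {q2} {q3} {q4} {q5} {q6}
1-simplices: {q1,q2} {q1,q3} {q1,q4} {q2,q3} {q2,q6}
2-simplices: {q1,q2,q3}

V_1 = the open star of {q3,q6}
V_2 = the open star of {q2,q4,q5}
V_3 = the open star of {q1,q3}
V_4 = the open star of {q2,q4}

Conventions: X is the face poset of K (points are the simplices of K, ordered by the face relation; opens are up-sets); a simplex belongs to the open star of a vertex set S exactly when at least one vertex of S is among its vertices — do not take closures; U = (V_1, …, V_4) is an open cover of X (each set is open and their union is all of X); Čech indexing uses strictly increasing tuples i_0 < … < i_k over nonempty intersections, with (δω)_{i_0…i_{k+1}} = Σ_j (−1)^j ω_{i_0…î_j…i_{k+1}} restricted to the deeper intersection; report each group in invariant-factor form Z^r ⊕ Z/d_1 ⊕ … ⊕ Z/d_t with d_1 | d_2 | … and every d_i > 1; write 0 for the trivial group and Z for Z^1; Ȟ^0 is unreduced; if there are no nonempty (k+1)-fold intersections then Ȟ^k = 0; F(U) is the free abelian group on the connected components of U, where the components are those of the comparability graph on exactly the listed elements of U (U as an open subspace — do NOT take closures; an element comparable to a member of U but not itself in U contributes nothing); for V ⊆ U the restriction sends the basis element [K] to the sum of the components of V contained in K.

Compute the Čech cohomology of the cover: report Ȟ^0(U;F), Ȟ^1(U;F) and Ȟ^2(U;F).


nonempty overlaps:
  V1={{q3},{q6},{q1,q3},{q2,q3},{q2,q6},{q1,q2,q3}} V2={{q2},{q4},{q5},{q1,q2},{q1,q4},{q2,q3},{q2,q6},{q1,q2,q3}} V3={{q1},{q3},{q1,q2},{q1,q3},{q1,q4},{q2,q3},{q1,q2,q3}} V4={{q2},{q4},{q1,q2},{q1,q4},{q2,q3},{q2,q6},{q1,q2,q3}}
  V12={{q2,q3},{q2,q6},{q1,q2,q3}} V13={{q3},{q1,q3},{q2,q3},{q1,q2,q3}} V14={{q2,q3},{q2,q6},{q1,q2,q3}} V23={{q1,q2},{q1,q4},{q2,q3},{q1,q2,q3}} V24={{q2},{q4},{q1,q2},{q1,q4},{q2,q3},{q2,q6},{q1,q2,q3}} V34={{q1,q2},{q1,q4},{q2,q3},{q1,q2,q3}}
  V123={{q2,q3},{q1,q2,q3}} V124={{q2,q3},{q2,q6},{q1,q2,q3}} V134={{q2,q3},{q1,q2,q3}} V234={{q1,q2},{q1,q4},{q2,q3},{q1,q2,q3}}
  V1234={{q2,q3},{q1,q2,q3}}
components per intersection:
  V1: {{q3},{q1,q3},{q2,q3},{q1,q2,q3}} {{q6},{q2,q6}}
  V2: {{q2},{q1,q2},{q2,q3},{q2,q6},{q1,q2,q3}} {{q4},{q1,q4}} {{q5}}
  V3: {{q1},{q3},{q1,q2},{q1,q3},{q1,q4},{q2,q3},{q1,q2,q3}}
  V4: {{q2},{q1,q2},{q2,q3},{q2,q6},{q1,q2,q3}} {{q4},{q1,q4}}
  V12: {{q2,q3},{q1,q2,q3}} {{q2,q6}}
  V13: {{q3},{q1,q3},{q2,q3},{q1,q2,q3}}
  V14: {{q2,q3},{q1,q2,q3}} {{q2,q6}}
  V23: {{q1,q2},{q2,q3},{q1,q2,q3}} {{q1,q4}}
  V24: {{q2},{q1,q2},{q2,q3},{q2,q6},{q1,q2,q3}} {{q4},{q1,q4}}
  V34: {{q1,q2},{q2,q3},{q1,q2,q3}} {{q1,q4}}
  V123: {{q2,q3},{q1,q2,q3}}
  V124: {{q2,q3},{q1,q2,q3}} {{q2,q6}}
  V134: {{q2,q3},{q1,q2,q3}}
  V234: {{q1,q2},{q2,q3},{q1,q2,q3}} {{q1,q4}}
  V1234: {{q2,q3},{q1,q2,q3}}
C dims 8,11,6,1; δ0: rk 6, SNF 1^6; δ1: rk 5, SNF 1^5; δ2: rk 1, SNF 1^1
degree 0: 8−6−0 = 2 → Ȟ^0 ≅ Z^2
degree 1: 11−5−6 = 0 → Ȟ^1 ≅ 0
degree 2: 6−1−5 = 0 → Ȟ^2 ≅ 0

Ȟ^0 ≅ Z^2,  Ȟ^1 ≅ 0,  Ȟ^2 ≅ 0


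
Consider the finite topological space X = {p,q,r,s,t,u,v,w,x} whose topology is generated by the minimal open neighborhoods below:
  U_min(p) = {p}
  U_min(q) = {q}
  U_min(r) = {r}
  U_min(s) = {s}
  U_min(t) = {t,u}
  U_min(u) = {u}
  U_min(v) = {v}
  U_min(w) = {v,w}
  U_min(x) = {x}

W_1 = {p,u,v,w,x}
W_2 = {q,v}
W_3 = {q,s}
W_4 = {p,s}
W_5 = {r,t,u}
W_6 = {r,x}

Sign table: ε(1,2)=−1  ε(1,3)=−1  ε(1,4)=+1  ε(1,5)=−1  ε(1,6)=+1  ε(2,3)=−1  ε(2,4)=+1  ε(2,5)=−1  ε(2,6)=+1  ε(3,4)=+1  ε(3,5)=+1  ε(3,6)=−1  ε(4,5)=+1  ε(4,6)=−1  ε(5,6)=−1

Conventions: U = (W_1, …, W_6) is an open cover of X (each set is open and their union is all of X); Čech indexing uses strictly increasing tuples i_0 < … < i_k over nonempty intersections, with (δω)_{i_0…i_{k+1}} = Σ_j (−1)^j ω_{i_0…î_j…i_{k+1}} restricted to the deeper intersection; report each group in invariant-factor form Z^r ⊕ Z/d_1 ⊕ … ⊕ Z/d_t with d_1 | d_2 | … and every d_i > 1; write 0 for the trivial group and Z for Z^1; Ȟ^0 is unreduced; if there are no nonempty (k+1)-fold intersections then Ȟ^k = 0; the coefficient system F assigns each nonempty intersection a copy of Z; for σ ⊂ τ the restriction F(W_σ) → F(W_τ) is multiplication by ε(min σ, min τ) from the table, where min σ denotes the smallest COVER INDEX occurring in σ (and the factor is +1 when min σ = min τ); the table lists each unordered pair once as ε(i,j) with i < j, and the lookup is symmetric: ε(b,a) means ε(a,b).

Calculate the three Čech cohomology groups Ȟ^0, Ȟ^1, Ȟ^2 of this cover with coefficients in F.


Ȟ^0 ≅ Z,  Ȟ^1 ≅ Z^2,  Ȟ^2 ≅ 0

cover nerve:
  W12={v} W14={p} W15={u} W16={x} W23={q} W34={s} W56={r}
C dims 6,7; δ0: rk 5, SNF 1^5
Ȟ^0: (6−5)−0=1 ⇒ Z
Ȟ^1: (7−0)−5=2 ⇒ Z^2
Ȟ^2: (0−0)−0=0 ⇒ 0


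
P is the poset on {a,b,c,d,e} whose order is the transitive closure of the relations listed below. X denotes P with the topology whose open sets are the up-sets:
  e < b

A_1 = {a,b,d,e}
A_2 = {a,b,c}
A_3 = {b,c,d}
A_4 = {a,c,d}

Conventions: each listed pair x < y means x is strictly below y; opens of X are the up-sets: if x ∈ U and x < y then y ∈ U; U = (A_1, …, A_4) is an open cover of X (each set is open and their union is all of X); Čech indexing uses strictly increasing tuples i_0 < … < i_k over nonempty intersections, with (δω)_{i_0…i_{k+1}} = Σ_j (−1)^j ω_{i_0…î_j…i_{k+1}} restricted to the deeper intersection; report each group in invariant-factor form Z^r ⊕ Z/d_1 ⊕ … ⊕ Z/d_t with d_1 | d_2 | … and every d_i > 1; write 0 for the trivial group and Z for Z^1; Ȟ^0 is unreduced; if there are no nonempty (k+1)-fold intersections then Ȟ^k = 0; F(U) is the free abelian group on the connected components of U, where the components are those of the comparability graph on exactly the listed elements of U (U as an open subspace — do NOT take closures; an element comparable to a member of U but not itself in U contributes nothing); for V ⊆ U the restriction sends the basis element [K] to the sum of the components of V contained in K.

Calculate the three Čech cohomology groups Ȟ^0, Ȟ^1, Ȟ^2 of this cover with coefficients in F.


Ȟ^0(U;F) ≅ Z^4; Ȟ^1(U;F) ≅ 0; Ȟ^2(U;F) ≅ 0

nonempty intersections:
  A12={a,b} A13={b,d} A14={a,d} A23={b,c} A24={a,c} A34={c,d}
  A123={b} A124={a} A134={d} A234={c}
components per intersection:
  A1: {a} {b,e} {d}
  A2: {a} {b} {c}
  A3: {b} {c} {d}
  A4: {a} {c} {d}
  A12: {a} {b}
  A13: {b} {d}
  A14: {a} {d}
  A23: {b} {c}
  A24: {a} {c}
  A34: {c} {d}
  A123: {b}
  A124: {a}
  A134: {d}
  A234: {c}
C dims 12,12,4; δ0: rk 8, SNF 1^8; δ1: rk 4, SNF 1^4
Ȟ^0: (12−8)−0=4 ⇒ Z^4
Ȟ^1: (12−4)−8=0 ⇒ 0
Ȟ^2: (4−0)−4=0 ⇒ 0


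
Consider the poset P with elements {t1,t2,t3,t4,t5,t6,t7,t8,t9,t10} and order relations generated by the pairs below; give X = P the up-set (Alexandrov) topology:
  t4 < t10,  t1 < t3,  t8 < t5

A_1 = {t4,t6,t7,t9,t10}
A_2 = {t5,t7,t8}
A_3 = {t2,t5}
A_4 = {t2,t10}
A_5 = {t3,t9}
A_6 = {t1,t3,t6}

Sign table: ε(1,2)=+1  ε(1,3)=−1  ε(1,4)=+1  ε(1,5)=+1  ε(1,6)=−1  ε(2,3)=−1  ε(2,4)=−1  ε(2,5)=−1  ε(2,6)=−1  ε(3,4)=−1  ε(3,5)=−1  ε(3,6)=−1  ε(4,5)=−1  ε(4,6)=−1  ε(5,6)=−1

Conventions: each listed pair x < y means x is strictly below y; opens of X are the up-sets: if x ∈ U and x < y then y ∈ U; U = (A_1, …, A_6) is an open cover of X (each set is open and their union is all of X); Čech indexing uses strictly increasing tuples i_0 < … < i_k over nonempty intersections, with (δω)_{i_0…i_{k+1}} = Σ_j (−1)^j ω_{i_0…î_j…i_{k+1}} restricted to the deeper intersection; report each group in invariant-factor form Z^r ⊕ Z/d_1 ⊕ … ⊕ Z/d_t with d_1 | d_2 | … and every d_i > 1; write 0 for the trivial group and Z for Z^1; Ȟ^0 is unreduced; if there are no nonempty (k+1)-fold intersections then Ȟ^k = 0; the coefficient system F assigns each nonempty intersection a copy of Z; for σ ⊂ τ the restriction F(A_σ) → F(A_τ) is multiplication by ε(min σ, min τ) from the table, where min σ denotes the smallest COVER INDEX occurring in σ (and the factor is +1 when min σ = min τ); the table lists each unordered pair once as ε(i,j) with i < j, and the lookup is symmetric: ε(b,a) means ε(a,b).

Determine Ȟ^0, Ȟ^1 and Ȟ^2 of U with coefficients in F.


nonempty intersections:
  A12={t7} A14={t10} A15={t9} A16={t6} A23={t5} A34={t2} A56={t3}
C dims 6,7; δ0: rk 5, SNF 1^5
Ȟ^0: (6−5)−0=1 ⇒ Z
Ȟ^1: (7−0)−5=2 ⇒ Z^2
Ȟ^2: (0−0)−0=0 ⇒ 0

Ȟ^0 ≅ Z,  Ȟ^1 ≅ Z^2,  Ȟ^2 ≅ 0


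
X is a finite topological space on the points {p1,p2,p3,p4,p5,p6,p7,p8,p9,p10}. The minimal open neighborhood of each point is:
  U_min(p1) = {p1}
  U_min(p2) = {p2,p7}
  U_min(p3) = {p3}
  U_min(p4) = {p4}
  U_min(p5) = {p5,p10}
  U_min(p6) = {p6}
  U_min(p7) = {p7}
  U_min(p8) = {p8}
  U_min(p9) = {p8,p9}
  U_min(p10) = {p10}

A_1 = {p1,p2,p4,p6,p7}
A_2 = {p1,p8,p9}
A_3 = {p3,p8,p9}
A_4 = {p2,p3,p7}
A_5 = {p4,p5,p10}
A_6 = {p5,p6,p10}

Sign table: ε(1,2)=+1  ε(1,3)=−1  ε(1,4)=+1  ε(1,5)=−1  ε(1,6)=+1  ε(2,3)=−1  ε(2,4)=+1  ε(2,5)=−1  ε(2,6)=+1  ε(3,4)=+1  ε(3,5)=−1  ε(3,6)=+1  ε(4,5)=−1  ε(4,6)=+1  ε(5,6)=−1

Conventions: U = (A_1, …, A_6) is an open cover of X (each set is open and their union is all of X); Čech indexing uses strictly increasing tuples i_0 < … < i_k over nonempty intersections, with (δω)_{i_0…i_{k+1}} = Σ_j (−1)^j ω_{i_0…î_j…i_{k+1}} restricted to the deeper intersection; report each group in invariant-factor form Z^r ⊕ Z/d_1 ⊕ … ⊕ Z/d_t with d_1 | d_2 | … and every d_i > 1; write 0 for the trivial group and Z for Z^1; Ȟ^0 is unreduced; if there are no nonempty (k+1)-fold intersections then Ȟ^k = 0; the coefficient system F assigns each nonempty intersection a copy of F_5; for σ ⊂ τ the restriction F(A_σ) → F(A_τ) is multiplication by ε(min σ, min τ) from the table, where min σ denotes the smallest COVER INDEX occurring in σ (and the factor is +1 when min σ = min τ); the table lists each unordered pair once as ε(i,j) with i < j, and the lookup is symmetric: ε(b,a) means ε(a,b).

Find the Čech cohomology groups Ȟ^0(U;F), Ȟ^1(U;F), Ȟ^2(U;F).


nonempty overlaps:
  A12={p1} A14={p2,p7} A15={p4} A16={p6} A23={p8,p9} A34={p3} A56={p5,p10}
C dims 6,7; δ0: rk_F5 6
degree 0: 6−6−0 = 0 → Ȟ^0 ≅ 0
degree 1: 7−0−6 = 1 → Ȟ^1 ≅ Z/5
degree 2: 0−0−0 = 0 → Ȟ^2 ≅ 0

Ȟ^0 = 0,  Ȟ^1 = Z/5,  Ȟ^2 = 0


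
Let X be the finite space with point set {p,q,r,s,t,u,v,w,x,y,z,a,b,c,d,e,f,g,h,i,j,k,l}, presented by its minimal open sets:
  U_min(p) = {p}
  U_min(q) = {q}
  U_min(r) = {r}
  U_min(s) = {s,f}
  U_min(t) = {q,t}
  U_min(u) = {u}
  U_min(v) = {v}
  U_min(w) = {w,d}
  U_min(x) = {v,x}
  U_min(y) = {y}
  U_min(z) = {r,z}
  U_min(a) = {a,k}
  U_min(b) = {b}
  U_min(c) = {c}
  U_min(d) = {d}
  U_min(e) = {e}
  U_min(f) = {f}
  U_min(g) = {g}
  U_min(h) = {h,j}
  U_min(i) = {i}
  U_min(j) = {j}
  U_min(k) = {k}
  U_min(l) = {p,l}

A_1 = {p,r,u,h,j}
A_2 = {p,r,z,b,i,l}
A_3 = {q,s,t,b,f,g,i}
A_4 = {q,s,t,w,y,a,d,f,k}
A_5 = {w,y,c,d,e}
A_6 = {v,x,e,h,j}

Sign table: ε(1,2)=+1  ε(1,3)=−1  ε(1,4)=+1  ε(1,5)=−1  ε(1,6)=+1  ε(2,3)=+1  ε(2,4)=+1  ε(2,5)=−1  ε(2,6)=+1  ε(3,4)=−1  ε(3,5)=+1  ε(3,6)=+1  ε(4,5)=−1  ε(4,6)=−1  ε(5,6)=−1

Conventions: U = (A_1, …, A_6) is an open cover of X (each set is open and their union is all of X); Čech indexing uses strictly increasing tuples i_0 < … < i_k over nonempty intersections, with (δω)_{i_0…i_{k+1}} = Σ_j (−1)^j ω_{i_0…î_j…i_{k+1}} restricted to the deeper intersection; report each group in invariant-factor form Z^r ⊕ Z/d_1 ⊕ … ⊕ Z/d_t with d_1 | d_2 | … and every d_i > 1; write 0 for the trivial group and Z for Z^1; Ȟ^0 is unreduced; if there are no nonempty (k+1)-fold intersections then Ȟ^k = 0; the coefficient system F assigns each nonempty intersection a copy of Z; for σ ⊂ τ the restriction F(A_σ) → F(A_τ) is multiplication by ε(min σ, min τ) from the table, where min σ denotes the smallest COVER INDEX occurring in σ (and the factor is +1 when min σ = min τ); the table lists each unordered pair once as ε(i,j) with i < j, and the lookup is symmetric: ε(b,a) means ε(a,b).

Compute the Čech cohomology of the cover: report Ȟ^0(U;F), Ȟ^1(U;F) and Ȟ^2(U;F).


intersection data:
  A12={p,r} A16={h,j} A23={b,i} A34={q,s,t,f} A45={w,y,d} A56={e}
C dims 6,6; δ0: rk 6, SNF 1^5·2
Ȟ^0 = (6 − 6) − 0 = 0, so Ȟ^0 ≅ 0
Ȟ^1 = (6 − 0) − 6 = 0 plus torsion [2], so Ȟ^1 ≅ Z/2
Ȟ^2 = (0 − 0) − 0 = 0, so Ȟ^2 ≅ 0

Ȟ^0(U;F) ≅ 0; Ȟ^1(U;F) ≅ Z/2; Ȟ^2(U;F) ≅ 0


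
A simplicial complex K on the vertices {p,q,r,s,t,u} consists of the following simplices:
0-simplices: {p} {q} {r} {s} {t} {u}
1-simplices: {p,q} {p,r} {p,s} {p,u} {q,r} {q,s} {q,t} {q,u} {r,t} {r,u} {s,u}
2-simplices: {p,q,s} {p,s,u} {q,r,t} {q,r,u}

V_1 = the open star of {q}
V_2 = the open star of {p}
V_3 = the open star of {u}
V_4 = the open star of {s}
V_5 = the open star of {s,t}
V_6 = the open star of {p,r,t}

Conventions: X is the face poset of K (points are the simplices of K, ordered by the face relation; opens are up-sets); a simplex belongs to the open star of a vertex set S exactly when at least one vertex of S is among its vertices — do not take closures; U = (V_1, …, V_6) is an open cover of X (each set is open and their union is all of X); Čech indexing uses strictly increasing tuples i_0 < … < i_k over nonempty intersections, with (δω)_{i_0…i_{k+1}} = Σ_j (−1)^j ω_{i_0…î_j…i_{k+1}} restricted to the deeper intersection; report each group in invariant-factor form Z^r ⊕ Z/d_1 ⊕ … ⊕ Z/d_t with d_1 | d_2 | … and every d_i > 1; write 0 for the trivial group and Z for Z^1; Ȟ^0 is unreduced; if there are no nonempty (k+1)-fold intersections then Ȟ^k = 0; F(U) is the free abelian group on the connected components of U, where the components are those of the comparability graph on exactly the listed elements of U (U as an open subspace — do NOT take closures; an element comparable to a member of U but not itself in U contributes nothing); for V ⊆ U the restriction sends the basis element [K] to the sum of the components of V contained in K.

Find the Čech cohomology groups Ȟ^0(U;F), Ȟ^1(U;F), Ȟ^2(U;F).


nonempty intersections:
  V1={{q},{p,q},{q,r},{q,s},{q,t},{q,u},{p,q,s},{q,r,t},{q,r,u}} V2={{p},{p,q},{p,r},{p,s},{p,u},{p,q,s},{p,s,u}} V3={{u},{p,u},{q,u},{r,u},{s,u},{p,s,u},{q,r,u}} V4={{s},{p,s},{q,s},{s,u},{p,q,s},{p,s,u}} V5={{s},{t},{p,s},{q,s},{q,t},{r,t},{s,u},{p,q,s},{p,s,u},{q,r,t}} V6={{p},{r},{t},{p,q},{p,r},{p,s},{p,u},{q,r},{q,t},{r,t},{r,u},{p,q,s},{p,s,u},{q,r,t},{q,r,u}}
  V12={{p,q},{p,q,s}} V13={{q,u},{q,r,u}} V14={{q,s},{p,q,s}} V15={{q,s},{q,t},{p,q,s},{q,r,t}} V16={{p,q},{q,r},{q,t},{p,q,s},{q,r,t},{q,r,u}} V23={{p,u},{p,s,u}} V24={{p,s},{p,q,s},{p,s,u}} V25={{p,s},{p,q,s},{p,s,u}} V26={{p},{p,q},{p,r},{p,s},{p,u},{p,q,s},{p,s,u}} V34={{s,u},{p,s,u}} V35={{s,u},{p,s,u}} V36={{p,u},{r,u},{p,s,u},{q,r,u}} V45={{s},{p,s},{q,s},{s,u},{p,q,s},{p,s,u}} V46={{p,s},{p,q,s},{p,s,u}} V56={{t},{p,s},{q,t},{r,t},{p,q,s},{p,s,u},{q,r,t}}
  V124={{p,q,s}} V125={{p,q,s}} V126={{p,q},{p,q,s}} V136={{q,r,u}} V145={{q,s},{p,q,s}} V146={{p,q,s}} V156={{q,t},{p,q,s},{q,r,t}} V234={{p,s,u}} V235={{p,s,u}} V236={{p,u},{p,s,u}} V245={{p,s},{p,q,s},{p,s,u}} V246={{p,s},{p,q,s},{p,s,u}} V256={{p,s},{p,q,s},{p,s,u}} V345={{s,u},{p,s,u}} V346={{p,s,u}} V356={{p,s,u}} V456={{p,s},{p,q,s},{p,s,u}}
  V1245={{p,q,s}} V1246={{p,q,s}} V1256={{p,q,s}} V1456={{p,q,s}} V2345={{p,s,u}} V2346={{p,s,u}} V2356={{p,s,u}} V2456={{p,s},{p,q,s},{p,s,u}} V3456={{p,s,u}}
  V12456={{p,q,s}} V23456={{p,s,u}}
components per intersection:
  V1: {{q},{p,q},{q,r},{q,s},{q,t},{q,u},{p,q,s},{q,r,t},{q,r,u}}
  V2: {{p},{p,q},{p,r},{p,s},{p,u},{p,q,s},{p,s,u}}
  V3: {{u},{p,u},{q,u},{r,u},{s,u},{p,s,u},{q,r,u}}
  V4: {{s},{p,s},{q,s},{s,u},{p,q,s},{p,s,u}}
  V5: {{s},{p,s},{q,s},{s,u},{p,q,s},{p,s,u}} {{t},{q,t},{r,t},{q,r,t}}
  V6: {{p},{r},{t},{p,q},{p,r},{p,s},{p,u},{q,r},{q,t},{r,t},{r,u},{p,q,s},{p,s,u},{q,r,t},{q,r,u}}
  V12: {{p,q},{p,q,s}}
  V13: {{q,u},{q,r,u}}
  V14: {{q,s},{p,q,s}}
  V15: {{q,s},{p,q,s}} {{q,t},{q,r,t}}
  V16: {{p,q},{p,q,s}} {{q,r},{q,t},{q,r,t},{q,r,u}}
  V23: {{p,u},{p,s,u}}
  V24: {{p,s},{p,q,s},{p,s,u}}
  V25: {{p,s},{p,q,s},{p,s,u}}
  V26: {{p},{p,q},{p,r},{p,s},{p,u},{p,q,s},{p,s,u}}
  V34: {{s,u},{p,s,u}}
  V35: {{s,u},{p,s,u}}
  V36: {{p,u},{p,s,u}} {{r,u},{q,r,u}}
  V45: {{s},{p,s},{q,s},{s,u},{p,q,s},{p,s,u}}
  V46: {{p,s},{p,q,s},{p,s,u}}
  V56: {{t},{q,t},{r,t},{q,r,t}} {{p,s},{p,q,s},{p,s,u}}
  V124: {{p,q,s}}
  V125: {{p,q,s}}
  V126: {{p,q},{p,q,s}}
  V136: {{q,r,u}}
  V145: {{q,s},{p,q,s}}
  V146: {{p,q,s}}
  V156: {{q,t},{q,r,t}} {{p,q,s}}
  V234: {{p,s,u}}
  V235: {{p,s,u}}
  V236: {{p,u},{p,s,u}}
  V245: {{p,s},{p,q,s},{p,s,u}}
  V246: {{p,s},{p,q,s},{p,s,u}}
  V256: {{p,s},{p,q,s},{p,s,u}}
  V345: {{s,u},{p,s,u}}
  V346: {{p,s,u}}
  V356: {{p,s,u}}
  V456: {{p,s},{p,q,s},{p,s,u}}
  V1245: {{p,q,s}}
  V1246: {{p,q,s}}
  V1256: {{p,q,s}}
  V1456: {{p,q,s}}
  V2345: {{p,s,u}}
  V2346: {{p,s,u}}
  V2356: {{p,s,u}}
  V2456: {{p,s},{p,q,s},{p,s,u}}
  V3456: {{p,s,u}}
  V12456: {{p,q,s}}
  V23456: {{p,s,u}}
C dims 7,19,18,9; δ0: rk 6, SNF 1^6; δ1: rk 11, SNF 1^11; δ2: rk 7, SNF 1^7
Ȟ^0: (7−6)−0=1 ⇒ Z
Ȟ^1: (19−11)−6=2 ⇒ Z^2
Ȟ^2: (18−7)−11=0 ⇒ 0

Ȟ^0 = Z, Ȟ^1 = Z^2, Ȟ^2 = 0


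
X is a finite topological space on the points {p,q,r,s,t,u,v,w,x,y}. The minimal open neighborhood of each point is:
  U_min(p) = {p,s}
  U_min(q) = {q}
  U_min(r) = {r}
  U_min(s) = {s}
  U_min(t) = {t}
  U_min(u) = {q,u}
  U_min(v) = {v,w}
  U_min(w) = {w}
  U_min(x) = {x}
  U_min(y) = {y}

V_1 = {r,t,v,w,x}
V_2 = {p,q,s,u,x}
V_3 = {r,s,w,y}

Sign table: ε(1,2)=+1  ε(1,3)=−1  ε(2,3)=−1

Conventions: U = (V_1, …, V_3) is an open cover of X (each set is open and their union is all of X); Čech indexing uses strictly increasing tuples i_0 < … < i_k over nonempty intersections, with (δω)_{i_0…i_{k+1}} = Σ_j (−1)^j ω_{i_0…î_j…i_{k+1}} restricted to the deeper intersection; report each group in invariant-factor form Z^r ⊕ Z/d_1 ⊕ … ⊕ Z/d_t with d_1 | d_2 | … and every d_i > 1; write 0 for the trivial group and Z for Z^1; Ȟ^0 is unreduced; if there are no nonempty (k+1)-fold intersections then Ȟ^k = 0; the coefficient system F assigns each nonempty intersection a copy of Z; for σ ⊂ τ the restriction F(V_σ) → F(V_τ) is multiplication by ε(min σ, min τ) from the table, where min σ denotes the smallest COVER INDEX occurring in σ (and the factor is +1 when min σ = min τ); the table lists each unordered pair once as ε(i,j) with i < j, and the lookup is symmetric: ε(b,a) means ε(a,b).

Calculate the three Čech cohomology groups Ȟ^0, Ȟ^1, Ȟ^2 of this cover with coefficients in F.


nonempty overlaps:
  V12={x} V13={r,w} V23={s}
C dims 3,3; δ0: rk 2, SNF 1^2
degree 0: 3−2−0 = 1 → Ȟ^0 ≅ Z
degree 1: 3−0−2 = 1 → Ȟ^1 ≅ Z
degree 2: 0−0−0 = 0 → Ȟ^2 ≅ 0

Ȟ^0 ≅ Z; Ȟ^1 ≅ Z; Ȟ^2 ≅ 0


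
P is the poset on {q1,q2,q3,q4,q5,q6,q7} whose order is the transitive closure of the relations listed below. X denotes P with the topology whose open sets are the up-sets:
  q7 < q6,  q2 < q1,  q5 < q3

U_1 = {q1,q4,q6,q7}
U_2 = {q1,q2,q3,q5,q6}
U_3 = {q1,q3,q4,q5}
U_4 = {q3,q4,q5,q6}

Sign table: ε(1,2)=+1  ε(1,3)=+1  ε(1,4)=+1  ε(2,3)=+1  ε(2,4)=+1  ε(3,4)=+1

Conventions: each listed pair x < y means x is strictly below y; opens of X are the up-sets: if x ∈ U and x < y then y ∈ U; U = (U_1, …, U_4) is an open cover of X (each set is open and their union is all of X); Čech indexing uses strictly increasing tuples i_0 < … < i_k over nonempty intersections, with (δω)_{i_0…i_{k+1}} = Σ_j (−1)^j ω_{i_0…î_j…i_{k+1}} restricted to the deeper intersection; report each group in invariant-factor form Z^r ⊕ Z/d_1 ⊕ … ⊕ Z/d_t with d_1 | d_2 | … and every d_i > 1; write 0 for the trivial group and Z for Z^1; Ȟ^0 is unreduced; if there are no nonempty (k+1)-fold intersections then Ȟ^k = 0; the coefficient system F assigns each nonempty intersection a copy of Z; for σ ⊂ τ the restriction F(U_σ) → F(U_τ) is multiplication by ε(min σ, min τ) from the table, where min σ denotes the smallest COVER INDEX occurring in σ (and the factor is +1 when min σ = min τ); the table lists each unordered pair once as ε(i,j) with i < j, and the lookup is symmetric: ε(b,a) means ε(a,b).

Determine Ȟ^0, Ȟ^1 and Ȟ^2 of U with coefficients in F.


Ȟ^0 = Z; Ȟ^1 = 0; Ȟ^2 = Z

intersection data:
  U12={q1,q6} U13={q1,q4} U14={q4,q6} U23={q1,q3,q5} U24={q3,q5,q6} U34={q3,q4,q5}
  U123={q1} U124={q6} U134={q4} U234={q3,q5}
C dims 4,6,4; δ0: rk 3, SNF 1^3; δ1: rk 3, SNF 1^3
Ȟ^0 = (4 − 3) − 0 = 1, so Ȟ^0 ≅ Z
Ȟ^1 = (6 − 3) − 3 = 0, so Ȟ^1 ≅ 0
Ȟ^2 = (4 − 0) − 3 = 1, so Ȟ^2 ≅ Z


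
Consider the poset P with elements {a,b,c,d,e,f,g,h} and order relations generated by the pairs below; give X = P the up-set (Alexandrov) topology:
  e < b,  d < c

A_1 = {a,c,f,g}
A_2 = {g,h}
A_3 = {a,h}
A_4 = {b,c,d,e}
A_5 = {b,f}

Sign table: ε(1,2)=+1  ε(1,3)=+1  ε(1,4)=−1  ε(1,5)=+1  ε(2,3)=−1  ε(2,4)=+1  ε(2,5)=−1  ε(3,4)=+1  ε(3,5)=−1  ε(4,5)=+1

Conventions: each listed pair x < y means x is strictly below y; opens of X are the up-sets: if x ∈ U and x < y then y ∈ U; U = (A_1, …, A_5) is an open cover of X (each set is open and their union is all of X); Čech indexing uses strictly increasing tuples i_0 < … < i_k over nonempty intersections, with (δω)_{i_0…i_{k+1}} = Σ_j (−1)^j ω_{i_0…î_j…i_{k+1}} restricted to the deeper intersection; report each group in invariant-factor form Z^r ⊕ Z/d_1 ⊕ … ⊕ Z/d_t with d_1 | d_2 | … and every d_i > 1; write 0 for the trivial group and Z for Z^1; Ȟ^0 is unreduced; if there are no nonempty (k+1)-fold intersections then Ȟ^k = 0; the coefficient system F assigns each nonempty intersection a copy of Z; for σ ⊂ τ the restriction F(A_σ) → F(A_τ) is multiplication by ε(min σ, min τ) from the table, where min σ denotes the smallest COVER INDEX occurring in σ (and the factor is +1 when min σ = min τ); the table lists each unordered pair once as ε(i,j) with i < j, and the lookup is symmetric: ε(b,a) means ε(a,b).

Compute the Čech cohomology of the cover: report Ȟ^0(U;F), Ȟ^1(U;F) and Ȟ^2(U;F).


Ȟ^0 = 0; Ȟ^1 = Z ⊕ Z/2; Ȟ^2 = 0

nerve of the cover:
  A12={g} A13={a} A14={c} A15={f} A23={h} A45={b}
C dims 5,6; δ0: rk 5, SNF 1^4·2
Ȟ^0 = (5 − 5) − 0 = 0, so Ȟ^0 ≅ 0
Ȟ^1 = (6 − 0) − 5 = 1 plus torsion [2], so Ȟ^1 ≅ Z ⊕ Z/2
Ȟ^2 = (0 − 0) − 0 = 0, so Ȟ^2 ≅ 0


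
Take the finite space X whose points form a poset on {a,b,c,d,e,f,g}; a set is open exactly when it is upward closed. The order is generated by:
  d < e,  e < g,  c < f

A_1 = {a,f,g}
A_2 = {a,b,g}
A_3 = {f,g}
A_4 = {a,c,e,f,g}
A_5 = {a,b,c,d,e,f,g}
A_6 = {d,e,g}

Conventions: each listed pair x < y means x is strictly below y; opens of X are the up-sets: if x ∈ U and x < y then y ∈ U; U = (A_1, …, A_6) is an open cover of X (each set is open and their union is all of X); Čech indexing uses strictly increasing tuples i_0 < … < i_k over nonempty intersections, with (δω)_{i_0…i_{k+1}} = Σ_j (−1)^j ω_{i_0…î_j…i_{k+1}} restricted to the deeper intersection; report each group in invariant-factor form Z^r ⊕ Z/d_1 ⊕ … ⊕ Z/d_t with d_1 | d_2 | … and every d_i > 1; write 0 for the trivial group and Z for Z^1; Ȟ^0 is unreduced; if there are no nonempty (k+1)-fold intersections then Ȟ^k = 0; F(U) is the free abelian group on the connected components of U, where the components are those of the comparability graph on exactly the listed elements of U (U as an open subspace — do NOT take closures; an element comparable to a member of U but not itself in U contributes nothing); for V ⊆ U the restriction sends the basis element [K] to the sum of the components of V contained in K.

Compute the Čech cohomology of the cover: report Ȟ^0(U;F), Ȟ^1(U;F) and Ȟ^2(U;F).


Ȟ^0 = Z^4; Ȟ^1 = 0; Ȟ^2 = 0

nerve simplices:
  A12={a,g} A13={f,g} A14={a,f,g} A15={a,f,g} A16={g} A23={g} A24={a,g} A25={a,b,g} A26={g} A34={f,g} A35={f,g} A36={g} A45={a,c,e,f,g} A46={e,g} A56={d,e,g}
  A123={g} A124={a,g} A125={a,g} A126={g} A134={f,g} A135={f,g} A136={g} A145={a,f,g} A146={g} A156={g} A234={g} A235={g} A236={g} A245={a,g} A246={g} A256={g} A345={f,g} A346={g} A356={g} A456={e,g}
  A1234={g} A1235={g} A1236={g} A1245={a,g} A1246={g} A1256={g} A1345={f,g} A1346={g} A1356={g} A1456={g} A2345={g} A2346={g} A2356={g} A2456={g} A3456={g}
  A12345={g} A12346={g} A12356={g} A12456={g} A13456={g} A23456={g}
  A123456={g}
components per intersection:
  A1: {a} {f} {g}
  A2: {a} {b} {g}
  A3: {f} {g}
  A4: {a} {c,f} {e,g}
  A5: {a} {b} {c,f} {d,e,g}
  A6: {d,e,g}
  A12: {a} {g}
  A13: {f} {g}
  A14: {a} {f} {g}
  A15: {a} {f} {g}
  A16: {g}
  A23: {g}
  A24: {a} {g}
  A25: {a} {b} {g}
  A26: {g}
  A34: {f} {g}
  A35: {f} {g}
  A36: {g}
  A45: {a} {c,f} {e,g}
  A46: {e,g}
  A56: {d,e,g}
  A123: {g}
  A124: {a} {g}
  A125: {a} {g}
  A126: {g}
  A134: {f} {g}
  A135: {f} {g}
  A136: {g}
  A145: {a} {f} {g}
  A146: {g}
  A156: {g}
  A234: {g}
  A235: {g}
  A236: {g}
  A245: {a} {g}
  A246: {g}
  A256: {g}
  A345: {f} {g}
  A346: {g}
  A356: {g}
  A456: {e,g}
  A1234: {g}
  A1235: {g}
  A1236: {g}
  A1245: {a} {g}
  A1246: {g}
  A1256: {g}
  A1345: {f} {g}
  A1346: {g}
  A1356: {g}
  A1456: {g}
  A2345: {g}
  A2346: {g}
  A2356: {g}
  A2456: {g}
  A3456: {g}
  A12345: {g}
  A12346: {g}
  A12356: {g}
  A12456: {g}
  A13456: {g}
  A23456: {g}
  A123456: {g}
C dims 16,28,28,17; δ0: rk 12, SNF 1^12; δ1: rk 16, SNF 1^16; δ2: rk 12, SNF 1^12
degree 0: 16−12−0 = 4 → Ȟ^0 ≅ Z^4
degree 1: 28−16−12 = 0 → Ȟ^1 ≅ 0
degree 2: 28−12−16 = 0 → Ȟ^2 ≅ 0


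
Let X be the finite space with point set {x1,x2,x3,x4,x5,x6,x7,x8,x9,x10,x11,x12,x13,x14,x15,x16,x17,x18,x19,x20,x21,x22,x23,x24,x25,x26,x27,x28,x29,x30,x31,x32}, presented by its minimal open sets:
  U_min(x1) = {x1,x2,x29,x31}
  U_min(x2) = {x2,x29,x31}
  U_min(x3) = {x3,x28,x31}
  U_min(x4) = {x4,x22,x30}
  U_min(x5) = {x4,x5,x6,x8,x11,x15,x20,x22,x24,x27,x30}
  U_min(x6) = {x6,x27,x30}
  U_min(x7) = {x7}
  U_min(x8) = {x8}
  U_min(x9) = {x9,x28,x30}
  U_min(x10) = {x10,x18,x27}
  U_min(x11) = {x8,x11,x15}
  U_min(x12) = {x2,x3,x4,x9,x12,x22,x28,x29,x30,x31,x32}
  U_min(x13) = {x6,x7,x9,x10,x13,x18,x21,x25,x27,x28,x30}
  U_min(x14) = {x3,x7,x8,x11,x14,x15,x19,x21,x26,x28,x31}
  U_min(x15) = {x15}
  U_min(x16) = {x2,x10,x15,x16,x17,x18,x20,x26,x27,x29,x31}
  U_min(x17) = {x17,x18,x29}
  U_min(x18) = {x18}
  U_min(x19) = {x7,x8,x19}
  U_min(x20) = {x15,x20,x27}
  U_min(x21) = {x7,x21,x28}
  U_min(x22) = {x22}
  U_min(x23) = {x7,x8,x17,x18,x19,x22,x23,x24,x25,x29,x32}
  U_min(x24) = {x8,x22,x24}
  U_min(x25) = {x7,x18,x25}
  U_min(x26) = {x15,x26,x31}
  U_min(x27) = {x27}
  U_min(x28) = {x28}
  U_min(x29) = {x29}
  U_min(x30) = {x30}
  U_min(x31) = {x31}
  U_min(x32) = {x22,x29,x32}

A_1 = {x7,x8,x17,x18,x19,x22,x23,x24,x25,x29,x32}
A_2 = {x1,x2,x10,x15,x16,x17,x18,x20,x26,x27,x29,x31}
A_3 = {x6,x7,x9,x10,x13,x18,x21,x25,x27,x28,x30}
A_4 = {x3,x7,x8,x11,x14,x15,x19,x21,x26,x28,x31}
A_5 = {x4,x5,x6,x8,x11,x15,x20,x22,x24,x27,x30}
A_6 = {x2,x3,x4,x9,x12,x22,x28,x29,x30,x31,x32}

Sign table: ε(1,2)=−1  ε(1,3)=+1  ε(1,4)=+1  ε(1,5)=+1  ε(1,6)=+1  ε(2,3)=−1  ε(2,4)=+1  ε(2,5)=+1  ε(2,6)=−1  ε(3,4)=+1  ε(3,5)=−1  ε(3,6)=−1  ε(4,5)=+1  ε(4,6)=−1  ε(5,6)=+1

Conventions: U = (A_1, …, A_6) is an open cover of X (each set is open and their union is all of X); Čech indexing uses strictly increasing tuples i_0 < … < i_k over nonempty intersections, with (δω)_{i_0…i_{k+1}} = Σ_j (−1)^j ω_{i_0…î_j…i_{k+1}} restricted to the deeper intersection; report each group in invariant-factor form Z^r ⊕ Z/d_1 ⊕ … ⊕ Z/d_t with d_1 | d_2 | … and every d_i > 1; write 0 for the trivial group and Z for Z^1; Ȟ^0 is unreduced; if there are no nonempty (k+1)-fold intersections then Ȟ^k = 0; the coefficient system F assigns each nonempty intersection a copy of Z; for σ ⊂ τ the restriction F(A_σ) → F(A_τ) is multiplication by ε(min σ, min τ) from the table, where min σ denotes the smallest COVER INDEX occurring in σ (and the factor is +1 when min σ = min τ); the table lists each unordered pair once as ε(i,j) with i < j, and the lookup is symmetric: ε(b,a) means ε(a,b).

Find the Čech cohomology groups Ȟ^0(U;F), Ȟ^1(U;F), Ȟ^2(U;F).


Ȟ^0 ≅ 0,  Ȟ^1 ≅ Z/2,  Ȟ^2 ≅ Z

nonempty intersections:
  A12={x17,x18,x29} A13={x7,x18,x25} A14={x7,x8,x19} A15={x8,x22,x24} A16={x22,x29,x32} A23={x10,x18,x27} A24={x15,x26,x31} A25={x15,x20,x27} A26={x2,x29,x31} A34={x7,x21,x28} A35={x6,x27,x30} A36={x9,x28,x30} A45={x8,x11,x15} A46={x3,x28,x31} A56={x4,x22,x30}
  A123={x18} A126={x29} A134={x7} A145={x8} A156={x22} A235={x27} A245={x15} A246={x31} A346={x28} A356={x30}
C dims 6,15,10; δ0: rk 6, SNF 1^5·2; δ1: rk 9, SNF 1^9
Ȟ^0: (6−6)−0=0 ⇒ 0
Ȟ^1: (15−9)−6=0 plus torsion [2] ⇒ Z/2
Ȟ^2: (10−0)−9=1 ⇒ Z


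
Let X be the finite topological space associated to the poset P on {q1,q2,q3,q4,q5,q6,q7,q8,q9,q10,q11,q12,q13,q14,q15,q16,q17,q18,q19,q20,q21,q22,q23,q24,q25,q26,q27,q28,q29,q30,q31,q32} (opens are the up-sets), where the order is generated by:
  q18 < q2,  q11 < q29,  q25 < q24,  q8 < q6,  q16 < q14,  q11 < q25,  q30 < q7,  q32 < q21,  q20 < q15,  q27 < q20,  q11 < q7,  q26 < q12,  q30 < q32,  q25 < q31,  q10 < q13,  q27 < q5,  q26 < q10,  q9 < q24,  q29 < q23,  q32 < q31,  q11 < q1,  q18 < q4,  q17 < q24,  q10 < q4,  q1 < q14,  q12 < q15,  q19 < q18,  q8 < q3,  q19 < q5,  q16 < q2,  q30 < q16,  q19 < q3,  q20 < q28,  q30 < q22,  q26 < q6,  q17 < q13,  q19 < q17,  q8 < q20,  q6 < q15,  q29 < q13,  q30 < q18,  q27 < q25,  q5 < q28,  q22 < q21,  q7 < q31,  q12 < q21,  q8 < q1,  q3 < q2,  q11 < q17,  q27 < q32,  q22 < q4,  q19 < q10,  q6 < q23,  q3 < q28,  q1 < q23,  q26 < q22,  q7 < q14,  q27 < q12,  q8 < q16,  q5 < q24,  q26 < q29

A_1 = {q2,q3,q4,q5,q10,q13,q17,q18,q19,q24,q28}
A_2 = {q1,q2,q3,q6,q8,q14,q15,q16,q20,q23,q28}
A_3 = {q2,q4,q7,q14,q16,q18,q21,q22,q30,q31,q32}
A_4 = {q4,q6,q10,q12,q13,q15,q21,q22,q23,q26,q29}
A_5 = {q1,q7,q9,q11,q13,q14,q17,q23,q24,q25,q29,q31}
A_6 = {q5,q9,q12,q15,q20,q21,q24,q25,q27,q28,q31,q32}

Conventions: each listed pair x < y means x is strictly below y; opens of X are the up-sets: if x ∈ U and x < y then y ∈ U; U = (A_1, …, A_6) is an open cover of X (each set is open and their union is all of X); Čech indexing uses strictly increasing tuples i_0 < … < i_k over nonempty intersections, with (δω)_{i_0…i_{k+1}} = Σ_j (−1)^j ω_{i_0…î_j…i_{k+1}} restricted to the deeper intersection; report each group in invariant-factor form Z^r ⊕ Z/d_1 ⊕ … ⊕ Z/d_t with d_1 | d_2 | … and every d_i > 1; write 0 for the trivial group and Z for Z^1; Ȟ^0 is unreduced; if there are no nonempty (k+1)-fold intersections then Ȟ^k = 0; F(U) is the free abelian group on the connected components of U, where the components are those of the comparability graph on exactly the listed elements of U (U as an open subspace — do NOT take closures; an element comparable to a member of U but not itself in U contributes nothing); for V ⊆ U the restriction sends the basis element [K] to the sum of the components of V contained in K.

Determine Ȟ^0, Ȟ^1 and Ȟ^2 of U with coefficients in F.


Ȟ^0 = Z,  Ȟ^1 = 0,  Ȟ^2 = Z/2

nerve simplices:
  A12={q2,q3,q28} A13={q2,q4,q18} A14={q4,q10,q13} A15={q13,q17,q24} A16={q5,q24,q28} A23={q2,q14,q16} A24={q6,q15,q23} A25={q1,q14,q23} A26={q15,q20,q28} A34={q4,q21,q22} A35={q7,q14,q31} A36={q21,q31,q32} A45={q13,q23,q29} A46={q12,q15,q21} A56={q9,q24,q25,q31}
  A123={q2} A126={q28} A134={q4} A145={q13} A156={q24} A235={q14} A245={q23} A246={q15} A346={q21} A356={q31}
components per intersection:
  A1: {q2,q3,q4,q5,q10,q13,q17,q18,q19,q24,q28}
  A2: {q1,q2,q3,q6,q8,q14,q15,q16,q20,q23,q28}
  A3: {q2,q4,q7,q14,q16,q18,q21,q22,q30,q31,q32}
  A4: {q4,q6,q10,q12,q13,q15,q21,q22,q23,q26,q29}
  A5: {q1,q7,q9,q11,q13,q14,q17,q23,q24,q25,q29,q31}
  A6: {q5,q9,q12,q15,q20,q21,q24,q25,q27,q28,q31,q32}
  A12: {q2,q3,q28}
  A13: {q2,q4,q18}
  A14: {q4,q10,q13}
  A15: {q13,q17,q24}
  A16: {q5,q24,q28}
  A23: {q2,q14,q16}
  A24: {q6,q15,q23}
  A25: {q1,q14,q23}
  A26: {q15,q20,q28}
  A34: {q4,q21,q22}
  A35: {q7,q14,q31}
  A36: {q21,q31,q32}
  A45: {q13,q23,q29}
  A46: {q12,q15,q21}
  A56: {q9,q24,q25,q31}
  A123: {q2}
  A126: {q28}
  A134: {q4}
  A145: {q13}
  A156: {q24}
  A235: {q14}
  A245: {q23}
  A246: {q15}
  A346: {q21}
  A356: {q31}
C dims 6,15,10; δ0: rk 5, SNF 1^5; δ1: rk 10, SNF 1^9·2
degree 0: 6−5−0 = 1 → Ȟ^0 ≅ Z
degree 1: 15−10−5 = 0 → Ȟ^1 ≅ 0
degree 2: 10−0−10 = 0 plus torsion [2] → Ȟ^2 ≅ Z/2


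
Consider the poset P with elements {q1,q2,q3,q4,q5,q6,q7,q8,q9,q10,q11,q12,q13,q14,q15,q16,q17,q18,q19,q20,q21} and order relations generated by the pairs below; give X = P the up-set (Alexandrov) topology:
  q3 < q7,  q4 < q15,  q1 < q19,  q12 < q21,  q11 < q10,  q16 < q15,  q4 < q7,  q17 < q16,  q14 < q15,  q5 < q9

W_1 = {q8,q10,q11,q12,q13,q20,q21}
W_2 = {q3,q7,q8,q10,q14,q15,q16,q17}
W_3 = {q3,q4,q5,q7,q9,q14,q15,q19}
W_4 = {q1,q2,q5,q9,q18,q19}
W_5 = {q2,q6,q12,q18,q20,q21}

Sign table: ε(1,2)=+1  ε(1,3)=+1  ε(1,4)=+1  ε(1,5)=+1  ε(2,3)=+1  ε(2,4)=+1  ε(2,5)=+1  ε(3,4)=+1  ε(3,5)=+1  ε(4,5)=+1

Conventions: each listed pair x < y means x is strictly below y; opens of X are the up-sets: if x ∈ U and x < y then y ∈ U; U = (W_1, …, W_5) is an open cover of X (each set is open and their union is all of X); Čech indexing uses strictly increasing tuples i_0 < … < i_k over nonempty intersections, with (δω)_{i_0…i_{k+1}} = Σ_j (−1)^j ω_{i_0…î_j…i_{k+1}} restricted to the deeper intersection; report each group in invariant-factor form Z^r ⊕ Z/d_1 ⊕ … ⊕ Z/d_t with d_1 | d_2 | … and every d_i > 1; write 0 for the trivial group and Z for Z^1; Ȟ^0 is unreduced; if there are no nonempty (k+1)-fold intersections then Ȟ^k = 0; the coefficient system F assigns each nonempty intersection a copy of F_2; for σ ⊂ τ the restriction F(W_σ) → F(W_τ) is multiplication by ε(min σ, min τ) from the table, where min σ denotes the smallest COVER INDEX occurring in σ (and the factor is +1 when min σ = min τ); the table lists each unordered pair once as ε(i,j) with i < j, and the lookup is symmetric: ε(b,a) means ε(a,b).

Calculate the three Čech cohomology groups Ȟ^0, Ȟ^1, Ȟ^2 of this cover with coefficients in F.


nerve of the cover:
  W12={q8,q10} W15={q12,q20,q21} W23={q3,q7,q14,q15} W34={q5,q9,q19} W45={q2,q18}
C dims 5,5; δ0: rk_F2 4
Ȟ^0 = (5 − 4) − 0 = 1, so Ȟ^0 ≅ Z/2
Ȟ^1 = (5 − 0) − 4 = 1, so Ȟ^1 ≅ Z/2
Ȟ^2 = (0 − 0) − 0 = 0, so Ȟ^2 ≅ 0

Ȟ^0(U;F) ≅ Z/2; Ȟ^1(U;F) ≅ Z/2; Ȟ^2(U;F) ≅ 0


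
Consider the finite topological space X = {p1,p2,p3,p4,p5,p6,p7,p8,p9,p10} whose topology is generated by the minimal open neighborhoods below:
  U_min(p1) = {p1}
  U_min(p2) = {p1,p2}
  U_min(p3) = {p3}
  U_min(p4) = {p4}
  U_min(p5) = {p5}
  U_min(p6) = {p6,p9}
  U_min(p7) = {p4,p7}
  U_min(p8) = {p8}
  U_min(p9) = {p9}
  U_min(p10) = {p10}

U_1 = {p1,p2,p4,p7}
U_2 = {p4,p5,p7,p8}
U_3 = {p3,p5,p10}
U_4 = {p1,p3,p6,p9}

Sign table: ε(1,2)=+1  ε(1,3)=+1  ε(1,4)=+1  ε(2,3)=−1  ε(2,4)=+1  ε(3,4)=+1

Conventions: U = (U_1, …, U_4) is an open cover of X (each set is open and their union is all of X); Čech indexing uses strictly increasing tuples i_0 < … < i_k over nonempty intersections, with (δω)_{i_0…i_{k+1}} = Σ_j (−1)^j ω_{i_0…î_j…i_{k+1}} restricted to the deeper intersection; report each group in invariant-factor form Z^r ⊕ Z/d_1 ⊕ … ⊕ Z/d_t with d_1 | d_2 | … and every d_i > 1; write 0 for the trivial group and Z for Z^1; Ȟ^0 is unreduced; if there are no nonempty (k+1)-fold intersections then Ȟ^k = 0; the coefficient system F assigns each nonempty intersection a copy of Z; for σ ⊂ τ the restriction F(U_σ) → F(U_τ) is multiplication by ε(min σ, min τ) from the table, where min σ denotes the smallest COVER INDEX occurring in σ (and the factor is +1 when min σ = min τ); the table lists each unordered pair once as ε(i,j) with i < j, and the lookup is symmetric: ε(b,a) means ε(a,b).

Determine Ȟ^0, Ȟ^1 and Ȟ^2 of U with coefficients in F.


Ȟ^0(U;F) ≅ 0, Ȟ^1(U;F) ≅ Z/2, Ȟ^2(U;F) ≅ 0

nerve simplices:
  U12={p4,p7} U14={p1} U23={p5} U34={p3}
C dims 4,4; δ0: rk 4, SNF 1^3·2
degree 0: 4−4−0 = 0 → Ȟ^0 ≅ 0
degree 1: 4−0−4 = 0 plus torsion [2] → Ȟ^1 ≅ Z/2
degree 2: 0−0−0 = 0 → Ȟ^2 ≅ 0
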